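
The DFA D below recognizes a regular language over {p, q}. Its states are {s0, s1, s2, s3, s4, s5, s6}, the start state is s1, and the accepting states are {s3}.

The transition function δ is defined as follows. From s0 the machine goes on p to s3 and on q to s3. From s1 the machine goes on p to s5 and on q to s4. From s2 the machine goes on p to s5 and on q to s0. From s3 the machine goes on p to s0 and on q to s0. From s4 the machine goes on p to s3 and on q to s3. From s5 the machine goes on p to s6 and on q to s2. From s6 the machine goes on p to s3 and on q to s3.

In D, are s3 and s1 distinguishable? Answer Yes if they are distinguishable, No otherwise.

All states are reachable from the start state.
Start with accepting vs non-accepting: {s3} | {s0,s1,s2,s4,s5,s6}.
Refine {s0,s1,s2,s4,s5,s6} on symbol p: members go to different blocks, giving {s0,s4,s6} and {s1,s2,s5}.
On input p, block {s1,s2,s5} splits into {s1,s2} and {s5}.
Stable partition: {s3} | {s0,s4,s6} | {s1,s2} | {s5} — 4 equivalence classes.
s3 and s1 end up in different blocks, so they are distinguishable. For instance, the string 'ε' is accepted from only s3.

Yes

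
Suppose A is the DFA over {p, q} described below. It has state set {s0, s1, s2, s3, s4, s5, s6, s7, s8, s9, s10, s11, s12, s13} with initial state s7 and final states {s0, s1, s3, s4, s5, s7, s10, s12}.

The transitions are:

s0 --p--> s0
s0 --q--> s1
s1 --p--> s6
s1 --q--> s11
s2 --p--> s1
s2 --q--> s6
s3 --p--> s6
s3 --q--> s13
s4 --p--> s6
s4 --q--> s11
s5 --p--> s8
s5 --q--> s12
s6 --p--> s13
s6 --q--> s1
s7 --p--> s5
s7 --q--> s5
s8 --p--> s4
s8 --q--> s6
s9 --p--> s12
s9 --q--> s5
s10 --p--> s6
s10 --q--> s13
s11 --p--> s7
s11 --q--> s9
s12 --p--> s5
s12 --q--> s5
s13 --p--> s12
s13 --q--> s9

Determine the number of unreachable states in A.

4

BFS from s7 reaches {s1, s4, s5, s6, s7, s8, s9, s11, s12, s13}; the 4 state(s) s0, s2, s3, s10 are never visited.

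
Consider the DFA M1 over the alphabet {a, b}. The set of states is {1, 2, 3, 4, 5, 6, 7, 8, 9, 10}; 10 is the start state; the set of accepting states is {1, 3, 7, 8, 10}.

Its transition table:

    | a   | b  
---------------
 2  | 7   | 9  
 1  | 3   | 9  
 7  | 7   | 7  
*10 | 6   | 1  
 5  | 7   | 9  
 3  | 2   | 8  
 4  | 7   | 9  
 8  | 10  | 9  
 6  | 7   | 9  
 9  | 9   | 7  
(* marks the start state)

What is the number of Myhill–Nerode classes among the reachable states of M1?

States {4,5} cannot be reached from the start state, so discard them.
Start with accepting vs non-accepting: {1,3,7,8,10} | {2,6,9}.
Split {1,3,7,8,10} by δ(·,a) → {1,7,8} and {3,10}.
Refine {1,7,8} on symbol a: members go to different blocks, giving {1,8} and {7}.
Split {2,6,9} by δ(·,a) → {2,6} and {9}.
The partition is now stable with 5 blocks: {1,8} | {2,6} | {3,10} | {7} | {9}.

5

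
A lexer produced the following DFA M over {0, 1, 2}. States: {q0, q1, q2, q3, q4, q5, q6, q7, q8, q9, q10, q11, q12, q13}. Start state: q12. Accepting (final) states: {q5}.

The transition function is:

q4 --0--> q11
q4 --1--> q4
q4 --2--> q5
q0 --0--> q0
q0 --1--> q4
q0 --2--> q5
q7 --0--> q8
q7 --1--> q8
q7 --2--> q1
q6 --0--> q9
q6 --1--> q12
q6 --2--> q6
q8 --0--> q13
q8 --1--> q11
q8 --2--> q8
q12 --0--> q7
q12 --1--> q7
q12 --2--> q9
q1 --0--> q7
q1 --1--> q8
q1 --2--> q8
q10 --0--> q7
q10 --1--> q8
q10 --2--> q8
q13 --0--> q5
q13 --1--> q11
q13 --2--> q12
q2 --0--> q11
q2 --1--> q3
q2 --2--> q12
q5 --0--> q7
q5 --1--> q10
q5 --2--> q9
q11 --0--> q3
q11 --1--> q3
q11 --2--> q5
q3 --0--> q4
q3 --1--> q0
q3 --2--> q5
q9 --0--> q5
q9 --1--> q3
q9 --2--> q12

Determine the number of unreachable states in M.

2

No path from q12 leads to q2, q6; the other 12 states are all reachable.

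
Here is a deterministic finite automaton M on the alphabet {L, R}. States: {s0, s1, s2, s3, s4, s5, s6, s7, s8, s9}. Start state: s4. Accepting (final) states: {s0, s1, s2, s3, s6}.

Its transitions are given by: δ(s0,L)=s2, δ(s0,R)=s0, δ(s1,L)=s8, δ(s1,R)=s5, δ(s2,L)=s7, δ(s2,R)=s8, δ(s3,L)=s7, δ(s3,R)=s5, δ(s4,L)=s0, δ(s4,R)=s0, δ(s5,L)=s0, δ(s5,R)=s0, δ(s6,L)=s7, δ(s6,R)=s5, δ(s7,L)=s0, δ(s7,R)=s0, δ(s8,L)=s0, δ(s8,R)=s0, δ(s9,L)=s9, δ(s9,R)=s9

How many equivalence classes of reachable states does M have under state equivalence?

First remove the unreachable states {s1,s3,s5,s6,s9}; 5 states remain.
Initial partition by acceptance: {s0,s2} | {s4,s7,s8}.
On input L, block {s0,s2} splits into {s0} and {s2}.
No further refinement is possible. Final partition (3 blocks): {s0} | {s4,s7,s8} | {s2}.

3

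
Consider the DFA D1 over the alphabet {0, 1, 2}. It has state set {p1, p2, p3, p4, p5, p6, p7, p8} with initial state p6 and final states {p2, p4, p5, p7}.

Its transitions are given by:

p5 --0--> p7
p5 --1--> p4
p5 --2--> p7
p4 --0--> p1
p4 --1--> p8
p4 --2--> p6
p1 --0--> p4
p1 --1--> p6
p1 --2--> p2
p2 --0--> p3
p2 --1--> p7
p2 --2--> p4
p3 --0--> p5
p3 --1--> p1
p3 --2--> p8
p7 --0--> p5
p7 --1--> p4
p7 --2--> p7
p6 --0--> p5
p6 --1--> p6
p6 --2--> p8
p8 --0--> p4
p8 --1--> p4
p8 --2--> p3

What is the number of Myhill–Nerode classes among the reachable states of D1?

Initial partition by acceptance: {p2,p4,p5,p7} | {p1,p3,p6,p8}.
Refine {p2,p4,p5,p7} on symbol 0: members go to different blocks, giving {p2,p4} and {p5,p7}.
Refine {p2,p4} on symbol 1: members go to different blocks, giving {p2} and {p4}.
Split {p1,p3,p6,p8} by δ(·,0) → {p1,p8} and {p3,p6}.
Split {p1,p8} by δ(·,1) → {p1} and {p8}.
Split {p3,p6} by δ(·,1) → {p3} and {p6}.
No further refinement is possible. Final partition (7 blocks): {p2} | {p1} | {p5,p7} | {p4} | {p3} | {p8} | {p6}.

7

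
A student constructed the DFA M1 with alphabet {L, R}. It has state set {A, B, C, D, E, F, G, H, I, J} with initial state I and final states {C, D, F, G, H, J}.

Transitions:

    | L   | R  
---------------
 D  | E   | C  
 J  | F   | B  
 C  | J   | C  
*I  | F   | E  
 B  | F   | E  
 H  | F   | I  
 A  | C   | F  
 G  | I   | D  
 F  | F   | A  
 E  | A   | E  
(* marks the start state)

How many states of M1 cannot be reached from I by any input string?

3

BFS from I reaches {A, B, C, E, F, I, J}; the 3 state(s) D, G, H are never visited.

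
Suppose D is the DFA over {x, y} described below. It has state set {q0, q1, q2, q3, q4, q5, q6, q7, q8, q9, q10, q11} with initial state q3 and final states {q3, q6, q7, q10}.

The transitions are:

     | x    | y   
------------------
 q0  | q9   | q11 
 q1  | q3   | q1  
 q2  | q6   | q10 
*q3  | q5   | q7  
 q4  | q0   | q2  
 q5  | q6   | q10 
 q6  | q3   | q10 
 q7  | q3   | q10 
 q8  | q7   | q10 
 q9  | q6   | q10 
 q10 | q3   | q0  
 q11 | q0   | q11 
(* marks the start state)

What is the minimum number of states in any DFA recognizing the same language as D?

Reachable states from the start: {q0,q3,q5,q6,q7,q9,q10,q11}. Unreachable: {q1,q2,q4,q8} — drop them.
Initial partition by acceptance: {q3,q6,q7,q10} | {q0,q5,q9,q11}.
On input x, block {q3,q6,q7,q10} splits into {q6,q7,q10} and {q3}.
Split {q6,q7,q10} by δ(·,y) → {q6,q7} and {q10}.
Split {q0,q5,q9,q11} by δ(·,x) → {q0,q11} and {q5,q9}.
Split {q0,q11} by δ(·,x) → {q0} and {q11}.
The partition is now stable with 6 blocks: {q6,q7} | {q0} | {q3} | {q10} | {q5,q9} | {q11}.

6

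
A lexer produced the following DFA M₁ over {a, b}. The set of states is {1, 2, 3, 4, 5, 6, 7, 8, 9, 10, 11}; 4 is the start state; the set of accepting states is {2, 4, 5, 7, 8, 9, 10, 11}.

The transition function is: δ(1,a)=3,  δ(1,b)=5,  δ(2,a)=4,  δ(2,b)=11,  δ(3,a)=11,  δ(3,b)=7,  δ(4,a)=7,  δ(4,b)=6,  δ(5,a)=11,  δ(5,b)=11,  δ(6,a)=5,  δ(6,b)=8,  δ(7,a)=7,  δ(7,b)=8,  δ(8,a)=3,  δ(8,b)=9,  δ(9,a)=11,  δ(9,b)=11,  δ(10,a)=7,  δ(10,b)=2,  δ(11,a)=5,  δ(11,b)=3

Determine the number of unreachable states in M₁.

3

BFS from 4 reaches {3, 4, 5, 6, 7, 8, 9, 11}; the 3 state(s) 1, 2, 10 are never visited.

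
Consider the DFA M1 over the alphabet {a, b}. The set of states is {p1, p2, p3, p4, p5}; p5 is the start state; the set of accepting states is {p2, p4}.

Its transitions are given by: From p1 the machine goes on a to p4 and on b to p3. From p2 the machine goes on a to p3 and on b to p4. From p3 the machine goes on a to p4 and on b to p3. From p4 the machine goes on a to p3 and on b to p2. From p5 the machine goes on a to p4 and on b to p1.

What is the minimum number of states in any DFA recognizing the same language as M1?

2

Initial partition by acceptance: {p2,p4} | {p1,p3,p5}.
The partition is now stable with 2 blocks: {p2,p4} | {p1,p3,p5}.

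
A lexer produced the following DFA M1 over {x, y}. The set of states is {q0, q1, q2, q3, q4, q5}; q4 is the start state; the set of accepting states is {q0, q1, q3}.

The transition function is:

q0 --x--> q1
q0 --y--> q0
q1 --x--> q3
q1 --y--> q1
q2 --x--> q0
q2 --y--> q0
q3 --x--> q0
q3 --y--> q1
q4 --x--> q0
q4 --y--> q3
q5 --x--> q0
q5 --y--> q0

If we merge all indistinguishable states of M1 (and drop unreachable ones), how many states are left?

2

States {q2,q5} cannot be reached from the start state, so discard them.
P0 = {q0,q1,q3} | {q4}.
No further refinement is possible. Final partition (2 blocks): {q0,q1,q3} | {q4}.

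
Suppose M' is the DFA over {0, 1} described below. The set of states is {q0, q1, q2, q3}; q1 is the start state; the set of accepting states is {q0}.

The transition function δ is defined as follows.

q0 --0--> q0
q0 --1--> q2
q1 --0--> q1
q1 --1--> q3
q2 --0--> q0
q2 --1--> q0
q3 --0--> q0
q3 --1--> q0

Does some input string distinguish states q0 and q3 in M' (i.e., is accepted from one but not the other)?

All states are reachable from the start state.
P0 = {q0} | {q1,q2,q3}.
Split {q1,q2,q3} by δ(·,0) → {q2,q3} and {q1}.
Stable partition: {q0} | {q2,q3} | {q1} — 3 equivalence classes.
q0 and q3 end up in different blocks, so they are distinguishable. For instance, the string 'ε' is accepted from only q0.

Yes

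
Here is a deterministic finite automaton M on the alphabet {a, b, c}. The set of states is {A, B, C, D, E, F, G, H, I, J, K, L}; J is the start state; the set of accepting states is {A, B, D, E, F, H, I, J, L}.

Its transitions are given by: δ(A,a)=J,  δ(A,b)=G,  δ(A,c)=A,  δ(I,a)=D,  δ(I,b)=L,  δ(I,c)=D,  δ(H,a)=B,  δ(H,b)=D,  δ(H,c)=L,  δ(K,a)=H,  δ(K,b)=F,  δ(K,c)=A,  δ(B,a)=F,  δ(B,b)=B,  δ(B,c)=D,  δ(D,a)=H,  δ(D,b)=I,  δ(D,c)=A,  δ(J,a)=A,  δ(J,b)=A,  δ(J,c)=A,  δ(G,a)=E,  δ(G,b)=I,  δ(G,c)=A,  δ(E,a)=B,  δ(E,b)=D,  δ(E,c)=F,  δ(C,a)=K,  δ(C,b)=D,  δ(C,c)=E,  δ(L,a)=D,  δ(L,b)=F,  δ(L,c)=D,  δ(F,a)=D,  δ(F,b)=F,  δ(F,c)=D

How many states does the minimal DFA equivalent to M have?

7

First remove the unreachable states {C,K}; 10 states remain.
Start with accepting vs non-accepting: {A,B,D,E,F,H,I,J,L} | {G}.
Split {A,B,D,E,F,H,I,J,L} by δ(·,b) → {B,D,E,F,H,I,J,L} and {A}.
On input a, block {B,D,E,F,H,I,J,L} splits into {B,D,E,F,H,I,L} and {J}.
On input c, block {B,D,E,F,H,I,L} splits into {B,E,F,H,I,L} and {D}.
On input a, block {B,E,F,H,I,L} splits into {B,E,H} and {F,I,L}.
Split {B,E,H} by δ(·,a) → {E,H} and {B}.
Stable partition: {E,H} | {G} | {A} | {J} | {D} | {F,I,L} | {B} — 7 equivalence classes.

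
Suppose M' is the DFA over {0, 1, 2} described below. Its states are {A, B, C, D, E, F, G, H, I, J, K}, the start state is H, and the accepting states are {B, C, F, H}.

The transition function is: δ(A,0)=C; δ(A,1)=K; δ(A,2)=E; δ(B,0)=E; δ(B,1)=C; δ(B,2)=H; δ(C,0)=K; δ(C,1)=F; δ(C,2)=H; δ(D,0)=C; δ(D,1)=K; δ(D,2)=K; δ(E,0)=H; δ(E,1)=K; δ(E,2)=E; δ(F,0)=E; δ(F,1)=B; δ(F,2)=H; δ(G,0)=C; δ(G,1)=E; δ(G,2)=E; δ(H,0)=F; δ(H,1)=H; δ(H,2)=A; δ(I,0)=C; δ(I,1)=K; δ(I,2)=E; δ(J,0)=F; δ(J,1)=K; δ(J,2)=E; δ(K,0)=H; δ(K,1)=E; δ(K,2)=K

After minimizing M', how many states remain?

States {D,G,I,J} cannot be reached from the start state, so discard them.
Start with accepting vs non-accepting: {B,C,F,H} | {A,E,K}.
Refine {B,C,F,H} on symbol 0: members go to different blocks, giving {B,C,F} and {H}.
On input 0, block {A,E,K} splits into {E,K} and {A}.
The partition is now stable with 4 blocks: {B,C,F} | {E,K} | {H} | {A}.

4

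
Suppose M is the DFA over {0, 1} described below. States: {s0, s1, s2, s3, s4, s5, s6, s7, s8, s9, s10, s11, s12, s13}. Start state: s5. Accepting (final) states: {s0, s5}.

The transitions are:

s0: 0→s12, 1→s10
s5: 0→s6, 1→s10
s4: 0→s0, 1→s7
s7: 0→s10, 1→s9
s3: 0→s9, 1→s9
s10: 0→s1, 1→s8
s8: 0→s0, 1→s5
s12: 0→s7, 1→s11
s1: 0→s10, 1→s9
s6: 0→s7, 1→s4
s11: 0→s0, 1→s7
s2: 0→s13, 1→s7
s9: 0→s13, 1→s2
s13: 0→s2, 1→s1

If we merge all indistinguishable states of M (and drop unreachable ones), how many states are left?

States {s3} cannot be reached from the start state, so discard them.
Start with accepting vs non-accepting: {s0,s5} | {s1,s2,s4,s6,s7,s8,s9,s10,s11,s12,s13}.
Refine {s1,s2,s4,s6,s7,s8,s9,s10,s11,s12,s13} on symbol 0: members go to different blocks, giving {s1,s2,s6,s7,s9,s10,s12,s13} and {s4,s8,s11}.
Split {s1,s2,s6,s7,s9,s10,s12,s13} by δ(·,1) → {s1,s2,s7,s9,s13} and {s6,s10,s12}.
Refine {s1,s2,s7,s9,s13} on symbol 0: members go to different blocks, giving {s2,s9,s13} and {s1,s7}.
On input 1, block {s2,s9,s13} splits into {s2,s13} and {s9}.
On input 1, block {s4,s8,s11} splits into {s4,s11} and {s8}.
Refine {s6,s10,s12} on symbol 1: members go to different blocks, giving {s6,s12} and {s10}.
Stable partition: {s0,s5} | {s2,s13} | {s4,s11} | {s6,s12} | {s1,s7} | {s9} | {s8} | {s10} — 8 equivalence classes.

8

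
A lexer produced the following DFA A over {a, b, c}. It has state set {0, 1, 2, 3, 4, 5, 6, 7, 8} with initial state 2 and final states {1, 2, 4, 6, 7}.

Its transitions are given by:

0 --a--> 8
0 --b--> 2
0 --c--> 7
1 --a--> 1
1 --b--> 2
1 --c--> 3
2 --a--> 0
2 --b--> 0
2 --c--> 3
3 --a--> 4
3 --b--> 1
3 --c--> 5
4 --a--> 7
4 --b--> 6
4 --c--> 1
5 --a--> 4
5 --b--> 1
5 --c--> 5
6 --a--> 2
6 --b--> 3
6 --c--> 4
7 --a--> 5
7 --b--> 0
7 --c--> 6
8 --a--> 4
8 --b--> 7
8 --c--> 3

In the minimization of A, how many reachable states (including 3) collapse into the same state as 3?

Initial partition by acceptance: {1,2,4,6,7} | {0,3,5,8}.
Refine {1,2,4,6,7} on symbol a: members go to different blocks, giving {1,4,6} and {2,7}.
Refine {1,4,6} on symbol a: members go to different blocks, giving {4,6} and {1}.
Split {4,6} by δ(·,b) → {4} and {6}.
Split {0,3,5,8} by δ(·,a) → {3,5,8} and {0}.
Split {3,5,8} by δ(·,b) → {3,5} and {8}.
On input a, block {2,7} splits into {2} and {7}.
The partition is now stable with 8 blocks: {4} | {3,5} | {2} | {1} | {6} | {0} | {8} | {7}.
State 3 belongs to the block {3,5}, which has 2 states.

2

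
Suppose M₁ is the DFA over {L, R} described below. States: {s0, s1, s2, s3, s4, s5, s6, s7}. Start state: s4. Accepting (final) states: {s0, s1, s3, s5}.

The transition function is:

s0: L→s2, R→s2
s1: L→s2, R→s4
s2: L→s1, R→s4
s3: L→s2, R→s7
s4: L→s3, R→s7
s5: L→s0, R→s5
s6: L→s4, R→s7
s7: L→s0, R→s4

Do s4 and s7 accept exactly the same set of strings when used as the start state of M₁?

States {s5,s6} cannot be reached from the start state, so discard them.
Start with accepting vs non-accepting: {s0,s1,s3} | {s2,s4,s7}.
Stable partition: {s0,s1,s3} | {s2,s4,s7} — 2 equivalence classes.
s4 and s7 lie in the same block of the stable partition, so they are equivalent — no string distinguishes them.

Yes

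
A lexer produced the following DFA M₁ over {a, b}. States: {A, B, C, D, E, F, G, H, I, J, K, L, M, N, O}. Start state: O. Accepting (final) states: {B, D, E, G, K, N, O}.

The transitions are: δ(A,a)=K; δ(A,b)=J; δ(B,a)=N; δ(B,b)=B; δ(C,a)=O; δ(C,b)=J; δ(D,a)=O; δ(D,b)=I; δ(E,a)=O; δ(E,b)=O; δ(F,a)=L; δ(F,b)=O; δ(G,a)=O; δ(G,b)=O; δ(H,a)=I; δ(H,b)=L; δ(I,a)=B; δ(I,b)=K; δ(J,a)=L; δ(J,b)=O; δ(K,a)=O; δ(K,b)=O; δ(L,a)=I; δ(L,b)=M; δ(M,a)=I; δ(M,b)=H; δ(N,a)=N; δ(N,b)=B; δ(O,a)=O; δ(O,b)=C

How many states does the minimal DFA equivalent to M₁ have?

7

First remove the unreachable states {A,D,E,F,G}; 10 states remain.
Initial partition by acceptance: {B,K,N,O} | {C,H,I,J,L,M}.
On input b, block {B,K,N,O} splits into {B,K,N} and {O}.
Refine {B,K,N} on symbol a: members go to different blocks, giving {B,N} and {K}.
On input a, block {C,H,I,J,L,M} splits into {H,J,L,M} and {C} and {I}.
Refine {H,J,L,M} on symbol a: members go to different blocks, giving {H,L,M} and {J}.
No further refinement is possible. Final partition (7 blocks): {B,N} | {H,L,M} | {O} | {K} | {C} | {I} | {J}.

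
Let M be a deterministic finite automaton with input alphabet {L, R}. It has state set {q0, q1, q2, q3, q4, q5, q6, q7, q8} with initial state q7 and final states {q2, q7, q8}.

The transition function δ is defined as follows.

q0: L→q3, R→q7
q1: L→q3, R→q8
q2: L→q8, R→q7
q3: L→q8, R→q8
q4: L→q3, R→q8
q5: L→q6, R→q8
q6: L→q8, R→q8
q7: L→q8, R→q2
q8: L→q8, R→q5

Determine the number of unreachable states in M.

4

Starting at q7 and following transitions, the reachable set is {q2, q5, q6, q7, q8}. That leaves q0, q1, q3, q4 unreachable — 4 in total.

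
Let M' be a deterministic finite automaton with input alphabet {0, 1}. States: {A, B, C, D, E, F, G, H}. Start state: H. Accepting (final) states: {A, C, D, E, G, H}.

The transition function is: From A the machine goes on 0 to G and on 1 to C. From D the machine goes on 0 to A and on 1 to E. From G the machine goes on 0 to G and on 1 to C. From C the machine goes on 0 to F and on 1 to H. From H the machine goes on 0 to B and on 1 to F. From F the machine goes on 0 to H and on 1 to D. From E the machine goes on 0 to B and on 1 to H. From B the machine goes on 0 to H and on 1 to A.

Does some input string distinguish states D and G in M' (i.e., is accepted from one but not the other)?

Initial partition by acceptance: {A,C,D,E,G,H} | {B,F}.
On input 0, block {A,C,D,E,G,H} splits into {A,D,G} and {C,E,H}.
On input 1, block {C,E,H} splits into {C,E} and {H}.
The partition is now stable with 4 blocks: {A,D,G} | {B,F} | {C,E} | {H}.
D and G lie in the same block of the stable partition, so they are equivalent — no string distinguishes them.

No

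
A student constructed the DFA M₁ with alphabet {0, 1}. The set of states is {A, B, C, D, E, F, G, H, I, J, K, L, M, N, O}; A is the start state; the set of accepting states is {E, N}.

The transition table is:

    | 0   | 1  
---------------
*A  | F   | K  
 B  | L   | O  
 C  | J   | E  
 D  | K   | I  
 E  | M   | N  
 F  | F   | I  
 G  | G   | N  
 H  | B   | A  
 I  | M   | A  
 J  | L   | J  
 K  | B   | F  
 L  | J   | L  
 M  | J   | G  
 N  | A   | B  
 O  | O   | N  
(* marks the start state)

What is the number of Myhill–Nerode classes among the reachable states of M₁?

States {C,D,E,H} cannot be reached from the start state, so discard them.
P0 = {N} | {A,B,F,G,I,J,K,L,M,O}.
Refine {A,B,F,G,I,J,K,L,M,O} on symbol 1: members go to different blocks, giving {A,B,F,I,J,K,L,M} and {G,O}.
Refine {A,B,F,I,J,K,L,M} on symbol 1: members go to different blocks, giving {A,F,I,J,K,L} and {B,M}.
On input 0, block {A,F,I,J,K,L} splits into {A,F,J,L} and {I,K}.
On input 1, block {A,F,J,L} splits into {A,F} and {J,L}.
The partition is now stable with 6 blocks: {N} | {A,F} | {G,O} | {B,M} | {I,K} | {J,L}.

6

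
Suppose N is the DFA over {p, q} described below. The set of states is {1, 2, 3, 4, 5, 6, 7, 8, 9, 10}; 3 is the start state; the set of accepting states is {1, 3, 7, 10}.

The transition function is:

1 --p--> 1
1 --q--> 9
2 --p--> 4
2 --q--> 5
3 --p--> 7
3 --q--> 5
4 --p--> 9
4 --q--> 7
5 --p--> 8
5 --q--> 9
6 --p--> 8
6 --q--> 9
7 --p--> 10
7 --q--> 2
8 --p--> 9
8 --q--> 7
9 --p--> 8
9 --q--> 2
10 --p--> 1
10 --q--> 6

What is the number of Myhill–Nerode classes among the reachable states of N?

P0 = {1,3,7,10} | {2,4,5,6,8,9}.
Refine {2,4,5,6,8,9} on symbol q: members go to different blocks, giving {2,5,6,9} and {4,8}.
The partition is now stable with 3 blocks: {1,3,7,10} | {2,5,6,9} | {4,8}.

3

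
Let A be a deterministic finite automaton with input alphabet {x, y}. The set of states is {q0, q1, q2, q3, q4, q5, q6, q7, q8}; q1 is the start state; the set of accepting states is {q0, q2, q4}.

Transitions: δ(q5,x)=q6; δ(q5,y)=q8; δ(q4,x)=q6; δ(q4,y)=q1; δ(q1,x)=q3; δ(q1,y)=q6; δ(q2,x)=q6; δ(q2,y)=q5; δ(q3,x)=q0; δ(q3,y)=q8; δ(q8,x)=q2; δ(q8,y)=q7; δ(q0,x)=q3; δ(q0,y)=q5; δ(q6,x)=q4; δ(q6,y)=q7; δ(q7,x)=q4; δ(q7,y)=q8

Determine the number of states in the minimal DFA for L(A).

P0 = {q0,q2,q4} | {q1,q3,q5,q6,q7,q8}.
On input x, block {q1,q3,q5,q6,q7,q8} splits into {q3,q6,q7,q8} and {q1,q5}.
No further refinement is possible. Final partition (3 blocks): {q0,q2,q4} | {q3,q6,q7,q8} | {q1,q5}.

3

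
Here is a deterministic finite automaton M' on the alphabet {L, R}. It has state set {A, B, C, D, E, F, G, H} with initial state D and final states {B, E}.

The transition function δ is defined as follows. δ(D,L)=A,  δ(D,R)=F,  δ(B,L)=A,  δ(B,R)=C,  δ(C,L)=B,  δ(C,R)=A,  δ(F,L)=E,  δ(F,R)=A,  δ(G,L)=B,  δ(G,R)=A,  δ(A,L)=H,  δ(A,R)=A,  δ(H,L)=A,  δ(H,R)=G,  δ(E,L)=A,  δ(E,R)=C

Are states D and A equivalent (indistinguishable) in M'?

Every state is reachable, so we keep all 8.
Initial partition by acceptance: {B,E} | {A,C,D,F,G,H}.
Split {A,C,D,F,G,H} by δ(·,L) → {A,D,H} and {C,F,G}.
Split {A,D,H} by δ(·,R) → {D,H} and {A}.
Stable partition: {B,E} | {D,H} | {C,F,G} | {A} — 4 equivalence classes.
D and A end up in different blocks, so they are distinguishable. For instance, the string 'RL' is accepted from only D.

No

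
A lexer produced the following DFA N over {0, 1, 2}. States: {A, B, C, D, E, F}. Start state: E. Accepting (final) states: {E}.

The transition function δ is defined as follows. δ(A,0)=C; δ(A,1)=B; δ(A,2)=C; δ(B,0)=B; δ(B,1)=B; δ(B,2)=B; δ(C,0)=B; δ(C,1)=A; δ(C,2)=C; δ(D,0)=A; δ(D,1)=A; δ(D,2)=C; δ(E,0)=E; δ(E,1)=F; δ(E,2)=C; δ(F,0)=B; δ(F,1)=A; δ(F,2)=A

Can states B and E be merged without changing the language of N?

No

Reachable states from the start: {A,B,C,E,F}. Unreachable: {D} — drop them.
Start with accepting vs non-accepting: {E} | {A,B,C,F}.
Stable partition: {E} | {A,B,C,F} — 2 equivalence classes.
B and E end up in different blocks, so they are distinguishable. For instance, the string 'ε' is accepted from only E.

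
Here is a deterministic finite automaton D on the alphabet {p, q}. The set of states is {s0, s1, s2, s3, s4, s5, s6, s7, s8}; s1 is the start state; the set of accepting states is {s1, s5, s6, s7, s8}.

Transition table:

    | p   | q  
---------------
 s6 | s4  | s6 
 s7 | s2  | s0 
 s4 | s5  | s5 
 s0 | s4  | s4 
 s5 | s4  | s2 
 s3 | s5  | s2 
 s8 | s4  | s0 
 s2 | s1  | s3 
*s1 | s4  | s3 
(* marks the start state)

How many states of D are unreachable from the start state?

4

Starting at s1 and following transitions, the reachable set is {s1, s2, s3, s4, s5}. That leaves s0, s6, s7, s8 unreachable — 4 in total.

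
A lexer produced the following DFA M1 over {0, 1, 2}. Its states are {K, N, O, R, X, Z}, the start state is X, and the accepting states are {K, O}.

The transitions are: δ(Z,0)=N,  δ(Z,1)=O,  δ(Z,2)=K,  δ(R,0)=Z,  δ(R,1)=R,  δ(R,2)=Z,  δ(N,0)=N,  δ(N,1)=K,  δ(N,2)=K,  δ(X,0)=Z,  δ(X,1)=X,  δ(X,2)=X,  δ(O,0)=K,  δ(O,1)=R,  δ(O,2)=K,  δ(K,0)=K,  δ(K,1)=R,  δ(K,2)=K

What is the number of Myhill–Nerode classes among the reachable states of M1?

4

P0 = {K,O} | {N,R,X,Z}.
On input 1, block {N,R,X,Z} splits into {N,Z} and {R,X}.
Refine {R,X} on symbol 2: members go to different blocks, giving {R} and {X}.
Stable partition: {K,O} | {N,Z} | {R} | {X} — 4 equivalence classes.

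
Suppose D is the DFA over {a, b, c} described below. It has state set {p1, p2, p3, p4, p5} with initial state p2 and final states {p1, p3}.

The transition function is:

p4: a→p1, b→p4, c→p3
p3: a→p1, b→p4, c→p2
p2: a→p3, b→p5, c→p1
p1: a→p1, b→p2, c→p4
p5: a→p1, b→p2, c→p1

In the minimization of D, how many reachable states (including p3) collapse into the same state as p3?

Every state is reachable, so we keep all 5.
P0 = {p1,p3} | {p2,p4,p5}.
Stable partition: {p1,p3} | {p2,p4,p5} — 2 equivalence classes.
The equivalence class containing p3 is {p1,p3}, of size 2.

2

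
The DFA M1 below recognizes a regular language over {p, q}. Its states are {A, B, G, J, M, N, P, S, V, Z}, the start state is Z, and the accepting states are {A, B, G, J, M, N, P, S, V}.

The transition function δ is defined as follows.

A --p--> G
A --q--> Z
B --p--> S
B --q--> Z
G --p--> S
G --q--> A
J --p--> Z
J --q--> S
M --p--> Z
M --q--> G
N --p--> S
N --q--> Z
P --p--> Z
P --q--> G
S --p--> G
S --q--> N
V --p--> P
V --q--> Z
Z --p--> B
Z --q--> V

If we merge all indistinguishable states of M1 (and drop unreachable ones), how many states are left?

5

Reachable states from the start: {A,B,G,N,P,S,V,Z}. Unreachable: {J,M} — drop them.
Start with accepting vs non-accepting: {A,B,G,N,P,S,V} | {Z}.
Split {A,B,G,N,P,S,V} by δ(·,p) → {A,B,G,N,S,V} and {P}.
Refine {A,B,G,N,S,V} on symbol p: members go to different blocks, giving {A,B,G,N,S} and {V}.
Split {A,B,G,N,S} by δ(·,q) → {A,B,N} and {G,S}.
The partition is now stable with 5 blocks: {A,B,N} | {Z} | {P} | {V} | {G,S}.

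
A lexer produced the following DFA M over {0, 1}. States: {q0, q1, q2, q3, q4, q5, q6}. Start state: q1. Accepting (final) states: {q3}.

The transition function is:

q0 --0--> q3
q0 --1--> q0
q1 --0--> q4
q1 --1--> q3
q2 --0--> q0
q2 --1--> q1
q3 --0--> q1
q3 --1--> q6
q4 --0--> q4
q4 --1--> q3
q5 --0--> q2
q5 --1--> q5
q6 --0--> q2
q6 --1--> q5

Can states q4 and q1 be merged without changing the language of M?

Every state is reachable, so we keep all 7.
Initial partition by acceptance: {q3} | {q0,q1,q2,q4,q5,q6}.
Split {q0,q1,q2,q4,q5,q6} by δ(·,0) → {q1,q2,q4,q5,q6} and {q0}.
On input 0, block {q1,q2,q4,q5,q6} splits into {q1,q4,q5,q6} and {q2}.
Refine {q1,q4,q5,q6} on symbol 0: members go to different blocks, giving {q1,q4} and {q5,q6}.
The partition is now stable with 5 blocks: {q3} | {q1,q4} | {q0} | {q2} | {q5,q6}.
q4 and q1 lie in the same block of the stable partition, so they are equivalent — no string distinguishes them.

Yes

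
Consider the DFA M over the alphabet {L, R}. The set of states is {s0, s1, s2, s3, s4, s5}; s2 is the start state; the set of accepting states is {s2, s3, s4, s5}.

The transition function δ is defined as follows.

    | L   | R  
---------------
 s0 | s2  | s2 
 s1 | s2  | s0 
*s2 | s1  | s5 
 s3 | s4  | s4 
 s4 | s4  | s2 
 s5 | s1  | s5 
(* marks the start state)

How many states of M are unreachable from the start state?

2

Starting at s2 and following transitions, the reachable set is {s0, s1, s2, s5}. That leaves s3, s4 unreachable — 2 in total.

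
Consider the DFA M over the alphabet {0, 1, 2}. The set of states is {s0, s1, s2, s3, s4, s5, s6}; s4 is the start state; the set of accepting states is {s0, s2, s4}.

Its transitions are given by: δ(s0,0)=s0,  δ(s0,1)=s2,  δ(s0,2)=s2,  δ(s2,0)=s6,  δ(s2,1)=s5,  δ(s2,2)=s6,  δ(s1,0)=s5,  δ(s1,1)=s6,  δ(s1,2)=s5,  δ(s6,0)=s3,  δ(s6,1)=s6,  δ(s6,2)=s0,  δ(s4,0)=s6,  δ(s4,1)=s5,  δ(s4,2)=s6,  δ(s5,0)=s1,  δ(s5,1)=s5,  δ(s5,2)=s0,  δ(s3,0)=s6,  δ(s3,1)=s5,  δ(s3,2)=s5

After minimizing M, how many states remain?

Every state is reachable, so we keep all 7.
P0 = {s0,s2,s4} | {s1,s3,s5,s6}.
Refine {s0,s2,s4} on symbol 0: members go to different blocks, giving {s2,s4} and {s0}.
Refine {s1,s3,s5,s6} on symbol 2: members go to different blocks, giving {s1,s3} and {s5,s6}.
Stable partition: {s2,s4} | {s1,s3} | {s0} | {s5,s6} — 4 equivalence classes.

4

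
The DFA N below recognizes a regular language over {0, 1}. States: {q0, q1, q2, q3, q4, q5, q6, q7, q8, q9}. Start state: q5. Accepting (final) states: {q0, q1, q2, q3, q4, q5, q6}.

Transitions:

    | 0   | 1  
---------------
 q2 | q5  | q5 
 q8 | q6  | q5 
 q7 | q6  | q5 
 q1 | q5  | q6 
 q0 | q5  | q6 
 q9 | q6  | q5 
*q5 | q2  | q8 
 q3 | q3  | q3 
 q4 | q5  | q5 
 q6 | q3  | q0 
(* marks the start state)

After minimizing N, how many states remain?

First remove the unreachable states {q1,q4,q7,q9}; 6 states remain.
P0 = {q0,q2,q3,q5,q6} | {q8}.
Split {q0,q2,q3,q5,q6} by δ(·,1) → {q0,q2,q3,q6} and {q5}.
On input 0, block {q0,q2,q3,q6} splits into {q0,q2} and {q3,q6}.
Split {q0,q2} by δ(·,1) → {q0} and {q2}.
Split {q3,q6} by δ(·,1) → {q3} and {q6}.
Stable partition: {q0} | {q8} | {q5} | {q3} | {q2} | {q6} — 6 equivalence classes.

6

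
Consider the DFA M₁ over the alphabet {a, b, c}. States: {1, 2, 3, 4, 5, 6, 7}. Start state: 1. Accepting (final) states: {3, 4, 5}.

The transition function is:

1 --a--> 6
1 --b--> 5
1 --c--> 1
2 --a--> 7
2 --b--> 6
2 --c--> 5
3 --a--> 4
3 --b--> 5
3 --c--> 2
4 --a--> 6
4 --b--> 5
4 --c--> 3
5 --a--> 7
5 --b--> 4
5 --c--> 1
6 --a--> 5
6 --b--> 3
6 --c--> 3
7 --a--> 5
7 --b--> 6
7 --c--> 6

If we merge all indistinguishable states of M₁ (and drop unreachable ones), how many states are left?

7

Start with accepting vs non-accepting: {3,4,5} | {1,2,6,7}.
Split {3,4,5} by δ(·,a) → {4,5} and {3}.
Refine {4,5} on symbol c: members go to different blocks, giving {4} and {5}.
Refine {1,2,6,7} on symbol a: members go to different blocks, giving {1,2} and {6,7}.
Refine {1,2} on symbol b: members go to different blocks, giving {1} and {2}.
Refine {6,7} on symbol b: members go to different blocks, giving {6} and {7}.
No further refinement is possible. Final partition (7 blocks): {4} | {1} | {3} | {5} | {6} | {2} | {7}.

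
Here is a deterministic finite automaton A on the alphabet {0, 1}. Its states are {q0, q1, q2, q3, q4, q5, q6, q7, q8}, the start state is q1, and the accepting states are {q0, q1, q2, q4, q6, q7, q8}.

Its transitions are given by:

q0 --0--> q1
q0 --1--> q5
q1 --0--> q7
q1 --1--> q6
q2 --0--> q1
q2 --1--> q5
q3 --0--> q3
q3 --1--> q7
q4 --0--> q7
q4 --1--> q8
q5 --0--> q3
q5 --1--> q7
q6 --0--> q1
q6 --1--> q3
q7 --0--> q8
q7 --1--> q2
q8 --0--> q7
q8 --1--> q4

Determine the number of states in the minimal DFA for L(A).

Reachable states from the start: {q1,q2,q3,q4,q5,q6,q7,q8}. Unreachable: {q0} — drop them.
P0 = {q1,q2,q4,q6,q7,q8} | {q3,q5}.
Refine {q1,q2,q4,q6,q7,q8} on symbol 1: members go to different blocks, giving {q1,q4,q7,q8} and {q2,q6}.
Split {q1,q4,q7,q8} by δ(·,1) → {q1,q7} and {q4,q8}.
Split {q1,q7} by δ(·,0) → {q1} and {q7}.
No further refinement is possible. Final partition (5 blocks): {q1} | {q3,q5} | {q2,q6} | {q4,q8} | {q7}.

5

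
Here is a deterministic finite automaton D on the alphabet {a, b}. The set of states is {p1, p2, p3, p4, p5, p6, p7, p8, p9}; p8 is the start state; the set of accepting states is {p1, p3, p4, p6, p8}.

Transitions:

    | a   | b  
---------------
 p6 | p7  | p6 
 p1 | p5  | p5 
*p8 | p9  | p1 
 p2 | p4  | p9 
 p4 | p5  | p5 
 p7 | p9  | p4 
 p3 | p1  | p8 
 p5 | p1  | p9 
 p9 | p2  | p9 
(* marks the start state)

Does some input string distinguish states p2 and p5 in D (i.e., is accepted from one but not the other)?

Reachable states from the start: {p1,p2,p4,p5,p8,p9}. Unreachable: {p3,p6,p7} — drop them.
Initial partition by acceptance: {p1,p4,p8} | {p2,p5,p9}.
On input b, block {p1,p4,p8} splits into {p1,p4} and {p8}.
Split {p2,p5,p9} by δ(·,a) → {p2,p5} and {p9}.
No further refinement is possible. Final partition (4 blocks): {p1,p4} | {p2,p5} | {p8} | {p9}.
p2 and p5 lie in the same block of the stable partition, so they are equivalent — no string distinguishes them.

No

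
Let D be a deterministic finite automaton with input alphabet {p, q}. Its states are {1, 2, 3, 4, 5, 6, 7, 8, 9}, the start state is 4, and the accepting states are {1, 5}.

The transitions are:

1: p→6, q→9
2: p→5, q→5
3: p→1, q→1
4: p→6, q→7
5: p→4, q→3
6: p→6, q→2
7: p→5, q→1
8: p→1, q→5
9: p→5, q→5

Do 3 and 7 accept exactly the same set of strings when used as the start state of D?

Yes

States {8} cannot be reached from the start state, so discard them.
Initial partition by acceptance: {1,5} | {2,3,4,6,7,9}.
Refine {2,3,4,6,7,9} on symbol p: members go to different blocks, giving {2,3,7,9} and {4,6}.
Stable partition: {1,5} | {2,3,7,9} | {4,6} — 3 equivalence classes.
3 and 7 lie in the same block of the stable partition, so they are equivalent — no string distinguishes them.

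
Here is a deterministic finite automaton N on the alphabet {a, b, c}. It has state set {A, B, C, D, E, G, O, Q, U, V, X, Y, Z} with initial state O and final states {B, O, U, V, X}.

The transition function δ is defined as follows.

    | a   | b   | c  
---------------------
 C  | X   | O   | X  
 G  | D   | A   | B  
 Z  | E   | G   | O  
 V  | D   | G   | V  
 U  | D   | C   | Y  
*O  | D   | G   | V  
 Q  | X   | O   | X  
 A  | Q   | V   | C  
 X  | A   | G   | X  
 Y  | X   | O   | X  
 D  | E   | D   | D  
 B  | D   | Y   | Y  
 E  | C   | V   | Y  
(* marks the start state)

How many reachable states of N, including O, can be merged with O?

Reachable states from the start: {A,B,C,D,E,G,O,Q,V,X,Y}. Unreachable: {U,Z} — drop them.
Start with accepting vs non-accepting: {B,O,V,X} | {A,C,D,E,G,Q,Y}.
On input c, block {B,O,V,X} splits into {O,V,X} and {B}.
Split {A,C,D,E,G,Q,Y} by δ(·,a) → {A,D,E,G} and {C,Q,Y}.
On input a, block {A,D,E,G} splits into {A,E} and {D,G}.
Refine {O,V,X} on symbol a: members go to different blocks, giving {O,V} and {X}.
Split {D,G} by δ(·,a) → {G} and {D}.
Stable partition: {O,V} | {A,E} | {B} | {C,Q,Y} | {G} | {X} | {D} — 7 equivalence classes.
State O belongs to the block {O,V}, which has 2 states.

2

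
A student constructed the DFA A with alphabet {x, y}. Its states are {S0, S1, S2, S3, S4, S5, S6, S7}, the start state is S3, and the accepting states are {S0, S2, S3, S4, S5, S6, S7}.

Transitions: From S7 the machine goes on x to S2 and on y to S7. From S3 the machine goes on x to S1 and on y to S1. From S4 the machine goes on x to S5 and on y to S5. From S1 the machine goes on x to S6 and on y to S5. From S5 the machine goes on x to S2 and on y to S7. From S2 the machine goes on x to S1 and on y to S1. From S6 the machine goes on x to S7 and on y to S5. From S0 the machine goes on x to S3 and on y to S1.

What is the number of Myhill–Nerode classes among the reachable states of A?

4

States {S0,S4} cannot be reached from the start state, so discard them.
Initial partition by acceptance: {S2,S3,S5,S6,S7} | {S1}.
On input x, block {S2,S3,S5,S6,S7} splits into {S5,S6,S7} and {S2,S3}.
Refine {S5,S6,S7} on symbol x: members go to different blocks, giving {S5,S7} and {S6}.
Stable partition: {S5,S7} | {S1} | {S2,S3} | {S6} — 4 equivalence classes.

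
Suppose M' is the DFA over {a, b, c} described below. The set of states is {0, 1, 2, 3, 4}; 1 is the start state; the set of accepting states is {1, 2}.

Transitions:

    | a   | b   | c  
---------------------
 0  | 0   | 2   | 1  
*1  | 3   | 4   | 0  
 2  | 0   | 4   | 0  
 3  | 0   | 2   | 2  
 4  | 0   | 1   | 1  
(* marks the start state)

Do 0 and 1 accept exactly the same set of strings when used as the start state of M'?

All states are reachable from the start state.
P0 = {1,2} | {0,3,4}.
No further refinement is possible. Final partition (2 blocks): {1,2} | {0,3,4}.
0 and 1 end up in different blocks, so they are distinguishable. For instance, the string 'ε' is accepted from only 1.

No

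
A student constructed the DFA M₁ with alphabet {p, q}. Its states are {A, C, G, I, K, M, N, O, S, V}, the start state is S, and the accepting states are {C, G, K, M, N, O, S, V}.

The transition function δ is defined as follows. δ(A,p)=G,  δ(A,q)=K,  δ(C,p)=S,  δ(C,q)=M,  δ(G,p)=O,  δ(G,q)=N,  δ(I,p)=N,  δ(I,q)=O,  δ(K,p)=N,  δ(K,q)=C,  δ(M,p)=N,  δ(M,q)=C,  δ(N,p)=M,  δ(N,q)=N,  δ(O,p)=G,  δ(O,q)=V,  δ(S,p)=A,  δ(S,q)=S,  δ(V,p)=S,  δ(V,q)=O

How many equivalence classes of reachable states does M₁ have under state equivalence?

First remove the unreachable states {I}; 9 states remain.
Initial partition by acceptance: {C,G,K,M,N,O,S,V} | {A}.
Refine {C,G,K,M,N,O,S,V} on symbol p: members go to different blocks, giving {C,G,K,M,N,O,V} and {S}.
Refine {C,G,K,M,N,O,V} on symbol p: members go to different blocks, giving {G,K,M,N,O} and {C,V}.
On input q, block {G,K,M,N,O} splits into {K,M,O} and {G,N}.
No further refinement is possible. Final partition (5 blocks): {K,M,O} | {A} | {S} | {C,V} | {G,N}.

5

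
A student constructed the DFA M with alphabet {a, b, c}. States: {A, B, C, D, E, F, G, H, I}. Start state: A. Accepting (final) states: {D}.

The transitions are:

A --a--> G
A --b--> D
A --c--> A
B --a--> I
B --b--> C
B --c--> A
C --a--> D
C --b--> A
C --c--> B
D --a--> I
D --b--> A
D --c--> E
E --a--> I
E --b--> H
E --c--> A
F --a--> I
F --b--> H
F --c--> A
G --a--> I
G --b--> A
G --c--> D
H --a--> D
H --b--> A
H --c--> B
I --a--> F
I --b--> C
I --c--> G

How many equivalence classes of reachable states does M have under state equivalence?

6

Every state is reachable, so we keep all 9.
P0 = {D} | {A,B,C,E,F,G,H,I}.
Split {A,B,C,E,F,G,H,I} by δ(·,a) → {A,B,E,F,G,I} and {C,H}.
On input b, block {A,B,E,F,G,I} splits into {B,E,F,I} and {A} and {G}.
Split {B,E,F,I} by δ(·,c) → {B,E,F} and {I}.
The partition is now stable with 6 blocks: {D} | {B,E,F} | {C,H} | {A} | {G} | {I}.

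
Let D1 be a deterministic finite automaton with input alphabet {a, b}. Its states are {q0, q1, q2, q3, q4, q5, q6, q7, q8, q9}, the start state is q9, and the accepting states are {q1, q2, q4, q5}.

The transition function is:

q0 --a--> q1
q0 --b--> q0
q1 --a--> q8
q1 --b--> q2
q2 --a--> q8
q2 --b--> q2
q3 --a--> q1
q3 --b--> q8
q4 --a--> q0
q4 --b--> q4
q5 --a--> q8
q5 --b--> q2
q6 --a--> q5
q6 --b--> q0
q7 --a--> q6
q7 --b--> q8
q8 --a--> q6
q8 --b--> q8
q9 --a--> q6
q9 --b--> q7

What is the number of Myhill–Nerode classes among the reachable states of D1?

Reachable states from the start: {q0,q1,q2,q5,q6,q7,q8,q9}. Unreachable: {q3,q4} — drop them.
Initial partition by acceptance: {q1,q2,q5} | {q0,q6,q7,q8,q9}.
Split {q0,q6,q7,q8,q9} by δ(·,a) → {q7,q8,q9} and {q0,q6}.
The partition is now stable with 3 blocks: {q1,q2,q5} | {q7,q8,q9} | {q0,q6}.

3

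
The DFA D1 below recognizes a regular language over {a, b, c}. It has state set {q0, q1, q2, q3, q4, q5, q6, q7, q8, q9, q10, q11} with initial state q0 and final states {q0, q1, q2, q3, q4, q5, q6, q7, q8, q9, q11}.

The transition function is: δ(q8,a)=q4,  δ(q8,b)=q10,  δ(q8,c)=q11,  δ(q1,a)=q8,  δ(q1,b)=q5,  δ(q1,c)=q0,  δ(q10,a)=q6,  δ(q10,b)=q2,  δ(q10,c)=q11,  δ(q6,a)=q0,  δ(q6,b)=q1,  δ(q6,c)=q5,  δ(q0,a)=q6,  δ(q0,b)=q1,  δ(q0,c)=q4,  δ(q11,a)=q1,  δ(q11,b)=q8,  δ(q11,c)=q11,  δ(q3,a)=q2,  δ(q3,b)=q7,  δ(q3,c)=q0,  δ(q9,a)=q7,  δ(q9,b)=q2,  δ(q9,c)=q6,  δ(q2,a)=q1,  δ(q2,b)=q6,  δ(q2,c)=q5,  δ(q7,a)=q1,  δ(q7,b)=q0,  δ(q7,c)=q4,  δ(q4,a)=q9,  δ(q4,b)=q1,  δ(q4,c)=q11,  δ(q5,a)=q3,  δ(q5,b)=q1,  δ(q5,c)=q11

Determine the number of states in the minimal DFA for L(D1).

8

P0 = {q0,q1,q2,q3,q4,q5,q6,q7,q8,q9,q11} | {q10}.
Split {q0,q1,q2,q3,q4,q5,q6,q7,q8,q9,q11} by δ(·,b) → {q0,q1,q2,q3,q4,q5,q6,q7,q9,q11} and {q8}.
Refine {q0,q1,q2,q3,q4,q5,q6,q7,q9,q11} on symbol a: members go to different blocks, giving {q0,q2,q3,q4,q5,q6,q7,q9,q11} and {q1}.
Split {q0,q2,q3,q4,q5,q6,q7,q9,q11} by δ(·,a) → {q0,q3,q4,q5,q6,q9} and {q2,q7,q11}.
Split {q0,q3,q4,q5,q6,q9} by δ(·,a) → {q0,q4,q5,q6} and {q3,q9}.
Split {q0,q4,q5,q6} by δ(·,a) → {q0,q6} and {q4,q5}.
Refine {q2,q7,q11} on symbol b: members go to different blocks, giving {q2,q7} and {q11}.
The partition is now stable with 8 blocks: {q0,q6} | {q10} | {q8} | {q1} | {q2,q7} | {q3,q9} | {q4,q5} | {q11}.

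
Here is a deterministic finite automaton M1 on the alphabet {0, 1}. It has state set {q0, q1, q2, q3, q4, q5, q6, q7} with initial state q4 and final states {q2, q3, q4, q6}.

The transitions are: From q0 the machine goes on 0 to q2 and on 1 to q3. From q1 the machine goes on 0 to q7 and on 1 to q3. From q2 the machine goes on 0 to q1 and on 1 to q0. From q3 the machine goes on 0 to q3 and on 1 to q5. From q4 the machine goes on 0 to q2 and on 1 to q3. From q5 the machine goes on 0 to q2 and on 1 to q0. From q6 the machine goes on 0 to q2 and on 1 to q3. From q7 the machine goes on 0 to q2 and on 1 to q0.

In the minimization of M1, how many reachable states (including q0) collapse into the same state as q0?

1

Reachable states from the start: {q0,q1,q2,q3,q4,q5,q7}. Unreachable: {q6} — drop them.
Start with accepting vs non-accepting: {q2,q3,q4} | {q0,q1,q5,q7}.
Split {q2,q3,q4} by δ(·,0) → {q3,q4} and {q2}.
Split {q3,q4} by δ(·,0) → {q3} and {q4}.
Refine {q0,q1,q5,q7} on symbol 0: members go to different blocks, giving {q0,q5,q7} and {q1}.
On input 1, block {q0,q5,q7} splits into {q5,q7} and {q0}.
The partition is now stable with 6 blocks: {q3} | {q5,q7} | {q2} | {q4} | {q1} | {q0}.
The equivalence class containing q0 is {q0}, of size 1.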